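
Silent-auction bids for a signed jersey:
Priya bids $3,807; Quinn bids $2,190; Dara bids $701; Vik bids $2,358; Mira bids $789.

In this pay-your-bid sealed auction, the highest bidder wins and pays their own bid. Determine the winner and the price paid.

Rule: the highest bidder wins and pays their own bid.
Bids in order: 3,807 (Priya) > 2,358 (Vik) > 2,190 (Quinn) > 789 (Mira) > 701 (Dara)
Priya has the highest bid and pays exactly that: $3,807.

Priya pays $3,807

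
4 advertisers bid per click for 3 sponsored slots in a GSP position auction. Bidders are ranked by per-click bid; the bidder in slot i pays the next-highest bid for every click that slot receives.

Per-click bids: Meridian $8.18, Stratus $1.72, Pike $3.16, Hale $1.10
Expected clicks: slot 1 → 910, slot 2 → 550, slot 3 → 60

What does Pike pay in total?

Ranked by bid: $8.18 (Meridian) > $3.16 (Pike) > $1.72 (Stratus) > $1.10 (Hale)
Pike holds slot 2 → pays next bid $1.72 × 550 clicks = $946.00.

Pike pays $946.00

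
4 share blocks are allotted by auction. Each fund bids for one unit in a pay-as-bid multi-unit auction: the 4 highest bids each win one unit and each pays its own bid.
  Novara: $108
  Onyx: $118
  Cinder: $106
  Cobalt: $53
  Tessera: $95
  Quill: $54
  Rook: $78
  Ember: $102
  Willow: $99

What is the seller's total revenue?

Total revenue: $434

Bids ranked high→low: 118 (Onyx), 108 (Novara), 106 (Cinder), 102 (Ember), 99 (Willow), 95 (Tessera), …
Top 4: Onyx, Novara, Cinder, Ember.
Total revenue = 118 + 108 + 106 + 102 = $434.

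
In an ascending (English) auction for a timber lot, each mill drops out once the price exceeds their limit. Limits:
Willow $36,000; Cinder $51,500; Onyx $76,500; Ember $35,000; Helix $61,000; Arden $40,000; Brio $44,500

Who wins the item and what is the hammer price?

Limits ranked: 76,500 (Onyx) > 61,000 (Helix) > 51,500 (Cinder) > 44,500 (Brio) > 40,000 (Arden) > 36,000 (Willow) > …
Bidding ends when Helix exits at $61,000; Onyx takes it.

Onyx wins at $61,000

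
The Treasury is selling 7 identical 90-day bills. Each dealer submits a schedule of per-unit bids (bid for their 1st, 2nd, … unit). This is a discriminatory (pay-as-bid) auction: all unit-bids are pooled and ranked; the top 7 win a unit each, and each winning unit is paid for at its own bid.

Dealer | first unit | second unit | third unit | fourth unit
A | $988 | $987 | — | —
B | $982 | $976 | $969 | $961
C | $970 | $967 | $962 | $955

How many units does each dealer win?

All unit-bids, highest first — top 7: 988 (A-1), 987 (A-2), 982 (B-1), 976 (B-2), 970 (C-1), 969 (B-3), 967 (C-2)
Next rejected bid: $962 (not a price — pay-as-bid).
Allocation: A 2, B 3, C 2.

A 2, B 3, C 2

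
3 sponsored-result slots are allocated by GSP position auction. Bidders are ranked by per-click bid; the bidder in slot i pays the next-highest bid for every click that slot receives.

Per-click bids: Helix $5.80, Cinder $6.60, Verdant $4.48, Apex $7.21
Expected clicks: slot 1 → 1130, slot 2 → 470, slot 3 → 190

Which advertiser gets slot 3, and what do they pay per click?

Helix; $4.48 per click

Per-click bids in order: $7.21 (Apex) > $6.60 (Cinder) > $5.80 (Helix) > $4.48 (Verdant)
Slot 3 goes to the third-ranked bidder, Helix, who pays the next bid down: $4.48/click.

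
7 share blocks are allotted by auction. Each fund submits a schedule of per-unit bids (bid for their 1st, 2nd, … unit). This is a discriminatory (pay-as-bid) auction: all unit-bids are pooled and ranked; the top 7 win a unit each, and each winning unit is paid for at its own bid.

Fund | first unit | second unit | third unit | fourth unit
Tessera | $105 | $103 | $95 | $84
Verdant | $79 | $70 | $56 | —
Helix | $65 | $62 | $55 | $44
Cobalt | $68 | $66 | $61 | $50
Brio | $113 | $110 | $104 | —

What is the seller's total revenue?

Total revenue: $714

Pooled unit-bids ranked (top 7): 113 (Brio-1), 110 (Brio-2), 105 (Tessera-1), 104 (Brio-3), 103 (Tessera-2), 95 (Tessera-3), 84 (Tessera-4)
Next rejected bid: $79 (not a price — pay-as-bid).
Each winning unit pays its own bid.
Revenue = 113 + 110 + 105 + 104 + 103 + 95 + 84 = $714.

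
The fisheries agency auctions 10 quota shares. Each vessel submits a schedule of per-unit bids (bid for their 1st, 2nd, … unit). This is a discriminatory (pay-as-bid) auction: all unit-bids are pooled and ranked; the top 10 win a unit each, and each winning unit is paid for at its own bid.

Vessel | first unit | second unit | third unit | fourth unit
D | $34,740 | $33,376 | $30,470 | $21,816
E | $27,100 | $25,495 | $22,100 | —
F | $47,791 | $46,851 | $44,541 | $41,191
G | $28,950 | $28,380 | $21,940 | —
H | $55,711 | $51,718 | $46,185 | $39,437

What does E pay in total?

E pays $0

Merging the schedules and taking the best 10: 55,711 (H-1), 51,718 (H-2), 47,791 (F-1), 46,851 (F-2), 46,185 (H-3), 44,541 (F-3), 41,191 (F-4), 39,437 (H-4), 34,740 (D-1), 33,376 (D-2)
Next rejected bid: $30,470 (not a price — pay-as-bid).
E wins no units.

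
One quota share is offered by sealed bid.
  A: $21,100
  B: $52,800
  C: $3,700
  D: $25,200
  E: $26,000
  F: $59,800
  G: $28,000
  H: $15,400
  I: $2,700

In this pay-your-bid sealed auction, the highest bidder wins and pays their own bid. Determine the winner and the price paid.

Bids in order: 59,800 (F) > 52,800 (B) > 28,000 (G) > 26,000 (E) > 25,200 (D) > 21,100 (A) > …
F has the highest bid and pays exactly that: $59,800.

F pays $59,800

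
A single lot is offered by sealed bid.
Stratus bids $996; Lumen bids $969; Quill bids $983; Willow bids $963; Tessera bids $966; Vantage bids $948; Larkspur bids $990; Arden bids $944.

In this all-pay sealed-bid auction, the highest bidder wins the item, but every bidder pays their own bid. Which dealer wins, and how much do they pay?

Stratus pays $996

Bids ranked: 996 (Stratus) > 990 (Larkspur) > 983 (Quill) > 969 (Lumen) > 966 (Tessera) > 963 (Willow) > …
Stratus is highest and takes the item; every bidder forfeits their bid.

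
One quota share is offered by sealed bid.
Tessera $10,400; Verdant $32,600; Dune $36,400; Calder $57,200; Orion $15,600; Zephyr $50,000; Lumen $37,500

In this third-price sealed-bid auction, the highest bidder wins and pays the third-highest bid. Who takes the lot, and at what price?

Bids ranked: 57,200 (Calder) > 50,000 (Zephyr) > 37,500 (Lumen) > 36,400 (Dune) > 32,600 (Verdant) > 15,600 (Orion) > …
Calder is highest; pays the third-highest bid, $37,500.

Calder pays $37,500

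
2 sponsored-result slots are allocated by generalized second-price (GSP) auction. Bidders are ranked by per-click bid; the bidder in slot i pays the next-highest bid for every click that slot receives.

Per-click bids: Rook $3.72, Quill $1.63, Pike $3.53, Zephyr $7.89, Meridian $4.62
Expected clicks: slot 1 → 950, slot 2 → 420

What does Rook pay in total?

Rook pays $0.00

Ranked by bid: $7.89 (Zephyr) > $4.62 (Meridian) > $3.72 (Rook) > …
Rook ranks below slot 2 → no slot, pays nothing.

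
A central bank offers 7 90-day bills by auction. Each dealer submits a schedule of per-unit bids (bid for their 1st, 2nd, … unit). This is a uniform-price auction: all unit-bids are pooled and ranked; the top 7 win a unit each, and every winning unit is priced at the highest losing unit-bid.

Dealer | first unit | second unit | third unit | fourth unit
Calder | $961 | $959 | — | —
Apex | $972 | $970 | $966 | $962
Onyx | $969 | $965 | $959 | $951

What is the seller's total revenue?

Pooled unit-bids ranked (top 7): 972 (Apex-1), 970 (Apex-2), 969 (Onyx-1), 966 (Apex-3), 965 (Onyx-2), 962 (Apex-4), 961 (Calder-1)
First bid not allocated: $959.
Allocation: Apex 4, Calder 1, Onyx 2. Every unit priced at $959.
Revenue = 7 × 959 = $6,713.

Total revenue: $6,713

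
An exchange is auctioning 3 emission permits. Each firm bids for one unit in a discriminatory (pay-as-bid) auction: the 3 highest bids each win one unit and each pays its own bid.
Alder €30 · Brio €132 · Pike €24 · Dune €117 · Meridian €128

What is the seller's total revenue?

Total revenue: €377

Bids ranked high→low: 132 (Brio), 128 (Meridian), 117 (Dune), 30 (Alder), 24 (Pike)
The 3 highest are Brio, Meridian, Dune.
Total revenue = 132 + 128 + 117 = €377.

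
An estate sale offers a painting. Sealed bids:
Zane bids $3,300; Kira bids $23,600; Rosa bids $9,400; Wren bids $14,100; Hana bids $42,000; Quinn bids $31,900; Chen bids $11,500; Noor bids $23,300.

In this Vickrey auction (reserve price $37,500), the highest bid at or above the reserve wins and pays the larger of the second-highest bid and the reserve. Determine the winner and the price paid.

Bids in order: 42,000 (Hana) > 31,900 (Quinn) > 23,600 (Kira) > 23,300 (Noor) > 14,100 (Wren) > 11,500 (Chen) > …
Highest eligible bid: Hana at $42,000.
max(second-highest $31,900, reserve $37,500) = $37,500.

Hana pays $37,500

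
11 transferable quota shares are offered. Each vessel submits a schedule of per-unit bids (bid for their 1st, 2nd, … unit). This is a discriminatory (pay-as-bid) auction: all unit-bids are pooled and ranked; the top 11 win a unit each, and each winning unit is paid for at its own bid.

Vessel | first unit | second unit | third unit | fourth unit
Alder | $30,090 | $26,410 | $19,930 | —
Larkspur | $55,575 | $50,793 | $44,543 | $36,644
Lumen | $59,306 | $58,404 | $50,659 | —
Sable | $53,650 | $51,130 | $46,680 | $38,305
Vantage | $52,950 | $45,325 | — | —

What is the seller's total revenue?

Total revenue: $569,015

Pooled unit-bids ranked (top 11): 59,306 (Lumen-1), 58,404 (Lumen-2), 55,575 (Larkspur-1), 53,650 (Sable-1), 52,950 (Vantage-1), 51,130 (Sable-2), 50,793 (Larkspur-2), 50,659 (Lumen-3), 46,680 (Sable-3), 45,325 (Vantage-2), 44,543 (Larkspur-3)
Next rejected bid: $38,305 (not a price — pay-as-bid).
Each winning unit pays its own bid.
Revenue = 59,306 + 58,404 + 55,575 + 53,650 + 52,950 + 51,130 + 50,793 + 50,659 + 46,680 + 45,325 + 44,543 = $569,015.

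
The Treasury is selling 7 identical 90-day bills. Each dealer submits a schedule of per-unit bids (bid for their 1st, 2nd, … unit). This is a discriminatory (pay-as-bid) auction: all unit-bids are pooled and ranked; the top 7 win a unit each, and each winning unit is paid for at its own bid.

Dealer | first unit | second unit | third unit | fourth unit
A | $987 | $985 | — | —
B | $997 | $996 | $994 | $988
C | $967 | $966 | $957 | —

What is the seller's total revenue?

Total revenue: $6,914

Merging the schedules and taking the best 7: 997 (B-1), 996 (B-2), 994 (B-3), 988 (B-4), 987 (A-1), 985 (A-2), 967 (C-1)
Next rejected bid: $966 (not a price — pay-as-bid).
Each winning unit pays its own bid.
Revenue = 997 + 996 + 994 + 988 + 987 + 985 + 967 = $6,914.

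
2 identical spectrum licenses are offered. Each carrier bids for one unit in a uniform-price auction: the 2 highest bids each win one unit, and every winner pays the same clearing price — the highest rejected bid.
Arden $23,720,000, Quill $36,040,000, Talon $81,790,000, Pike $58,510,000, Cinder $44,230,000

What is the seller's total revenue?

Total revenue: $88,460,000

Bids ranked high→low: 81,790,000 (Talon), 58,510,000 (Pike), 44,230,000 (Cinder), 36,040,000 (Quill), …
Top 2: Talon, Pike.
Highest unsuccessful bid: $44,230,000 → clearing price.
Total revenue = 2 × $44,230,000 = $88,460,000.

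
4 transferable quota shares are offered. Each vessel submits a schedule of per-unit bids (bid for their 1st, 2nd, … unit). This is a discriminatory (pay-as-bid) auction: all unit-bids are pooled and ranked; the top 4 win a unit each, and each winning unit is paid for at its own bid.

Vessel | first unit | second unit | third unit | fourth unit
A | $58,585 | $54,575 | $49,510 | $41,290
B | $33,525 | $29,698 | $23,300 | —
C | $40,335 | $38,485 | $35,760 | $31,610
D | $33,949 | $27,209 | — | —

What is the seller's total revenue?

All unit-bids, highest first — top 4: 58,585 (A-1), 54,575 (A-2), 49,510 (A-3), 41,290 (A-4)
Next rejected bid: $40,335 (not a price — pay-as-bid).
Each winning unit pays its own bid.
Revenue = 58,585 + 54,575 + 49,510 + 41,290 = $203,960.

Total revenue: $203,960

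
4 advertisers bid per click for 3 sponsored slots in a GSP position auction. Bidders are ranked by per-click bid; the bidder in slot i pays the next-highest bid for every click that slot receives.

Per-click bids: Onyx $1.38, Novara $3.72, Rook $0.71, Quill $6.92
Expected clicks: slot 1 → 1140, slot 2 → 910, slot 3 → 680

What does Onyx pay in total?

Per-click bids in order: $6.92 (Quill) > $3.72 (Novara) > $1.38 (Onyx) > $0.71 (Rook)
Onyx holds slot 3 → pays next bid $0.71 × 680 clicks = $482.80.

Onyx pays $482.80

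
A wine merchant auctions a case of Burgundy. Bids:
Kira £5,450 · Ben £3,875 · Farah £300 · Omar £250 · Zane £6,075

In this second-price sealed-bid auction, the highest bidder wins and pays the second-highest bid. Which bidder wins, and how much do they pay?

Rule: the highest bidder wins and pays the second-highest bid.
Bids ranked: 6,075 (Zane) > 5,450 (Kira) > 3,875 (Ben) > 300 (Farah) > 250 (Omar)
Second-price: Zane pays Kira's bid of £5,450.

Zane pays £5,450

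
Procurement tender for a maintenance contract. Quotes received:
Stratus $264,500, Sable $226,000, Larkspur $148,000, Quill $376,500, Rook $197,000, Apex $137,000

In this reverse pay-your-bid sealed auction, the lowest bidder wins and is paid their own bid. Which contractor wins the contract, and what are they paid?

Apex is paid $137,000

Bids in order: 137,000 (Apex) < 148,000 (Larkspur) < 197,000 (Rook) < 226,000 (Sable) < 264,500 (Stratus) < 376,500 (Quill)
Apex has the lowest bid and is paid exactly that: $137,000.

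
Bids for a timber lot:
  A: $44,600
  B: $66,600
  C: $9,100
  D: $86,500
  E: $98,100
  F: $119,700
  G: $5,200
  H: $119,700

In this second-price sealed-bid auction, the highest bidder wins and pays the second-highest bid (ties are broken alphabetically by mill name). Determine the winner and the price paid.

Second-price sealed-bid auction: the highest bidder wins and pays the second-highest bid.
Bids ranked: 119,700 (F) > 119,700 (H) > 98,100 (E) > 86,500 (D) > 66,600 (B) > 44,600 (A) > …
Tie at $119,700 → F wins by tie-break.
Second-price: F pays H's bid of $119,700.

F pays $119,700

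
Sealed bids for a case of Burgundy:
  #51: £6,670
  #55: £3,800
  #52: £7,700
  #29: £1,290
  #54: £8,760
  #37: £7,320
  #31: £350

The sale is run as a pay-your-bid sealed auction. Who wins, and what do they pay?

Bids ranked: 8,760 (#54) > 7,700 (#52) > 7,320 (#37) > 6,670 (#51) > 3,800 (#55) > 1,290 (#29) > …
#54 is highest → pays own bid, £8,760.

#54 pays £8,760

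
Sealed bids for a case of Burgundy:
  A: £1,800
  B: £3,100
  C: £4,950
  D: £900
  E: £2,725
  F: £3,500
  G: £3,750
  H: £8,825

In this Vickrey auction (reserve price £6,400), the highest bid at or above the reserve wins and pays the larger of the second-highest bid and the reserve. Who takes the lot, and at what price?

Bids ranked: 8,825 (H) > 4,950 (C) > 3,750 (G) > 3,500 (F) > 3,100 (B) > 2,725 (E) > …
H has the top bid at or above the reserve (£8,825).
Second-highest bid £4,950 is below the reserve £6,400, so the reserve binds → payment £6,400.

H pays £6,400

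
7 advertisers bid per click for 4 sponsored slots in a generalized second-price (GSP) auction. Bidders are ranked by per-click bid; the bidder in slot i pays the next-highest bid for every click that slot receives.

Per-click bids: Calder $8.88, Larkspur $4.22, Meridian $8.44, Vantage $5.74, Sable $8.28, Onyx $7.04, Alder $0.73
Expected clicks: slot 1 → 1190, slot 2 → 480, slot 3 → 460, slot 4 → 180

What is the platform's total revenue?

Total revenue: $18289.60

Per-click bids in order: $8.88 (Calder) > $8.44 (Meridian) > $8.28 (Sable) > $7.04 (Onyx) > $5.74 (Vantage) > …
Slot 1: Calder pays $8.44 × 1190 = $10043.60
Slot 2: Meridian pays $8.28 × 480 = $3974.40
Slot 3: Sable pays $7.04 × 460 = $3238.40
Slot 4: Onyx pays $5.74 × 180 = $1033.20
Total = $18289.60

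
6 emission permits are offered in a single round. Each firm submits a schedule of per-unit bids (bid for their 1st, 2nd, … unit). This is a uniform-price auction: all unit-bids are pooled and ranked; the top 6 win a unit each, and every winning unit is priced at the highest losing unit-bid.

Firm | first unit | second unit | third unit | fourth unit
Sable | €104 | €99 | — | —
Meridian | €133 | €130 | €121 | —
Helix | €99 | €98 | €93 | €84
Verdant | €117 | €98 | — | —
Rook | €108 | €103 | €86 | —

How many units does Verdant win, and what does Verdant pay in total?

Merging the schedules and taking the best 6: 133 (Meridian-1), 130 (Meridian-2), 121 (Meridian-3), 117 (Verdant-1), 108 (Rook-1), 104 (Sable-1)
First bid not allocated: €103.
Verdant wins 1 unit(s) at €103 each.

Verdant: 1 unit, pays €103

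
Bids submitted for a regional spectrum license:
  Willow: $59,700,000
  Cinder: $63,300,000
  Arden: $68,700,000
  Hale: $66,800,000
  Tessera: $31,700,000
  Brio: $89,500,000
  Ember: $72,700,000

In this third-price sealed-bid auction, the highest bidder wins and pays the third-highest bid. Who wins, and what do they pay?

Bids ranked: 89,500,000 (Brio) > 72,700,000 (Ember) > 68,700,000 (Arden) > 66,800,000 (Hale) > 63,300,000 (Cinder) > 59,700,000 (Willow) > …
Brio wins; payment is bid #3 in the ranking = $68,700,000.

Brio pays $68,700,000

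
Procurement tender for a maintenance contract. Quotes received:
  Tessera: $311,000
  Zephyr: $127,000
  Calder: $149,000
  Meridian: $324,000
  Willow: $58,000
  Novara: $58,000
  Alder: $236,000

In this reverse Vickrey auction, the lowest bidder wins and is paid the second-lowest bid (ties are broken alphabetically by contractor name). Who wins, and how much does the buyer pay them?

Bids ranked: 58,000 (Novara) < 58,000 (Willow) < 127,000 (Zephyr) < 149,000 (Calder) < 236,000 (Alder) < 311,000 (Tessera) < …
Novara and Willow tie at $58,000; tie-break gives it to Novara.
Novara wins with the lowest bid; price is set by the runner-up at $58,000.

Novara is paid $58,000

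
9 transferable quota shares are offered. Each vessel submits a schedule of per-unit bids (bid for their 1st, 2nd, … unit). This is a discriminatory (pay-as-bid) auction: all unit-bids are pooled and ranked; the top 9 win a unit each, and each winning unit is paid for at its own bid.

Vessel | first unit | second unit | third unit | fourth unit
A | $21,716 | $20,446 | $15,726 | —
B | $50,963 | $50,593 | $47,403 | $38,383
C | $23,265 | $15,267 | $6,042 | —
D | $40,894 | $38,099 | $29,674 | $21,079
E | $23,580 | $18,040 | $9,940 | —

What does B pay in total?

Merging the schedules and taking the best 9: 50,963 (B-1), 50,593 (B-2), 47,403 (B-3), 40,894 (D-1), 38,383 (B-4), 38,099 (D-2), 29,674 (D-3), 23,580 (E-1), 23,265 (C-1)
Next rejected bid: $21,716 (not a price — pay-as-bid).
B's winning unit-bids: 50,963 + 50,593 + 47,403 + 38,383 = $187,342.

B pays $187,342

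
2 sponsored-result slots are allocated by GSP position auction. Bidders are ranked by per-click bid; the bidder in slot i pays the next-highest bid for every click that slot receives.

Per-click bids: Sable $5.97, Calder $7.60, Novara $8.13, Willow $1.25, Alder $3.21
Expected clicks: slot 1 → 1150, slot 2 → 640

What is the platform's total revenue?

Total revenue: $12560.80

Per-click bids in order: $8.13 (Novara) > $7.60 (Calder) > $5.97 (Sable) > …
Slot 1: Novara pays $7.60 × 1150 = $8740.00
Slot 2: Calder pays $5.97 × 640 = $3820.80
Total = $12560.80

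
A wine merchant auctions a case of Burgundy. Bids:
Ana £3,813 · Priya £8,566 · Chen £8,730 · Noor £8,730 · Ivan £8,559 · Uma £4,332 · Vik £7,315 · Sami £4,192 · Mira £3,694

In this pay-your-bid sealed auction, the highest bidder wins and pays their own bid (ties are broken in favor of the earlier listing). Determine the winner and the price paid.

Pay-your-bid sealed auction: the highest bidder wins and pays their own bid.
Bids in order: 8,730 (Chen) > 8,730 (Noor) > 8,566 (Priya) > 8,559 (Ivan) > 7,315 (Vik) > 4,332 (Uma) > …
Tie at £8,730 → Chen wins by tie-break.
First-price: Chen pays what they bid, £8,730.

Chen pays £8,730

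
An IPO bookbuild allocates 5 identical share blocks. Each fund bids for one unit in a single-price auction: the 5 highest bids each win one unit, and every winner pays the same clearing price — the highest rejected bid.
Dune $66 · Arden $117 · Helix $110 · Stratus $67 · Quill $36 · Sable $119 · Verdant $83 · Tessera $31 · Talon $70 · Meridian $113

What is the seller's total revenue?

Total revenue: $350

Bids ranked high→low: 119 (Sable), 117 (Arden), 113 (Meridian), 110 (Helix), 83 (Verdant), 70 (Talon), 67 (Stratus), …
Top 5: Sable, Arden, Meridian, Helix, Verdant.
Highest unsuccessful bid: $70 → clearing price.
Total revenue = 5 × $70 = $350.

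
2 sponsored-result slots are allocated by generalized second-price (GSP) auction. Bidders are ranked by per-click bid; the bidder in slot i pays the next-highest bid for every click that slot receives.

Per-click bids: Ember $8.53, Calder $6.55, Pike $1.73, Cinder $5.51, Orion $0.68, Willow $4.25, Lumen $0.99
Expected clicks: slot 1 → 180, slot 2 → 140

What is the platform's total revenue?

Total revenue: $1950.40

Sorting advertisers: $8.53 (Ember) > $6.55 (Calder) > $5.51 (Cinder) > …
Slot 1: Ember pays $6.55 × 180 = $1179.00
Slot 2: Calder pays $5.51 × 140 = $771.40
Total = $1950.40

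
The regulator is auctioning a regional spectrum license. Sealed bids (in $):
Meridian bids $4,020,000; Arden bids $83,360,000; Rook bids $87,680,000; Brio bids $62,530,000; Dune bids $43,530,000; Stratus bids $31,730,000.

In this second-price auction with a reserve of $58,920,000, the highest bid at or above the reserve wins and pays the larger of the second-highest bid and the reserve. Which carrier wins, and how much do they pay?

Rule: the highest bid at or above the reserve wins and pays the larger of the second-highest bid and the reserve.
Bids ranked: 87,680,000 (Rook) > 83,360,000 (Arden) > 62,530,000 (Brio) > 43,530,000 (Dune) > 31,730,000 (Stratus) > 4,020,000 (Meridian)
Rook has the top bid at or above the reserve ($87,680,000).
max(second-highest $83,360,000, reserve $58,920,000) = $83,360,000; the reserve does not bind.

Rook pays $83,360,000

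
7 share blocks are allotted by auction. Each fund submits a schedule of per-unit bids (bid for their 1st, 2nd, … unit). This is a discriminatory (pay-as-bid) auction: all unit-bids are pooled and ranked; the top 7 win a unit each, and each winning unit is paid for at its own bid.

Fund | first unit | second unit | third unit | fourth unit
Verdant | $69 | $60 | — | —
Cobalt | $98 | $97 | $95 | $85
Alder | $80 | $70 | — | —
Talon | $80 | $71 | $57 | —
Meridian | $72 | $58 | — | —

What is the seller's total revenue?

Total revenue: $607

All unit-bids, highest first — top 7: 98 (Cobalt-1), 97 (Cobalt-2), 95 (Cobalt-3), 85 (Cobalt-4), 80 (Alder-1), 80 (Talon-1), 72 (Meridian-1)
Next rejected bid: $71 (not a price — pay-as-bid).
Each winning unit pays its own bid.
Revenue = 98 + 97 + 95 + 85 + 80 + 80 + 72 = $607.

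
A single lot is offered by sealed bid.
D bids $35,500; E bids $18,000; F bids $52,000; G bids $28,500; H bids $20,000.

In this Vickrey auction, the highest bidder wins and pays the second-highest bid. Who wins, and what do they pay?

F pays $35,500

Rule: the highest bidder wins and pays the second-highest bid.
Sorting bids: 52,000 (F) > 35,500 (D) > 28,500 (G) > 20,000 (H) > 18,000 (E)
F is highest; pays the second-highest bid, $35,500.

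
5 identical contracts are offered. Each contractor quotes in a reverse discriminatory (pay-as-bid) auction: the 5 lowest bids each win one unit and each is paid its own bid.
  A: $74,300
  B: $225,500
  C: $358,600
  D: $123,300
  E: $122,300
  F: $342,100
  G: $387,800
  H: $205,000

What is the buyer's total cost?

Ordering the bids: 74,300 (A), 122,300 (E), 123,300 (D), 205,000 (H), 225,500 (B), 342,100 (F), 358,600 (C), …
The 5 lowest are A, E, D, H, B.
Total cost = 74,300 + 122,300 + 123,300 + 205,000 + 225,500 = $750,400.

Total cost: $750,400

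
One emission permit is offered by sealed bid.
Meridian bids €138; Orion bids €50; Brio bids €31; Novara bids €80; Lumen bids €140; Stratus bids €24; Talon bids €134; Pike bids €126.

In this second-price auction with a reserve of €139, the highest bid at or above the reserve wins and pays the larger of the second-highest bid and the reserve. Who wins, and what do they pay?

Lumen pays €139

Second-price auction with a reserve of €139: the highest bid at or above the reserve wins and pays the larger of the second-highest bid and the reserve.
Bids in order: 140 (Lumen) > 138 (Meridian) > 134 (Talon) > 126 (Pike) > 80 (Novara) > 50 (Orion) > …
Lumen has the top bid at or above the reserve (€140).
max(second-highest €138, reserve €139) = €139.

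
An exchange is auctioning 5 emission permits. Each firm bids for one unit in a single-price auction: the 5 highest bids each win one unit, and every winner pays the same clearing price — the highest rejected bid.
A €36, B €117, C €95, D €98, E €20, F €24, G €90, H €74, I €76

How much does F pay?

F pays €0

Sorting: 117 (B), 98 (D), 95 (C), 90 (G), 76 (I), 74 (H), 36 (A), …
Top 5: B, D, C, G, I.
First losing bid is H's €74, which sets the uniform price.
F does not win → pays €0.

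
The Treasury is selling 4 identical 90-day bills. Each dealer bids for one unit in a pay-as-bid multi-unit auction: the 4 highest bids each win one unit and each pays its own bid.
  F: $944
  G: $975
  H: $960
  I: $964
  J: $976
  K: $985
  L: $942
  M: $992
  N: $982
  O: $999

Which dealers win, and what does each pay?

Bids ranked high→low: 999 (O), 992 (M), 985 (K), 982 (N), 976 (J), 975 (G), …
The 4 highest are O, M, K, N.
Each winner pays its own bid: O $999, M $992, K $985, N $982.

O $999, M $992, K $985, N $982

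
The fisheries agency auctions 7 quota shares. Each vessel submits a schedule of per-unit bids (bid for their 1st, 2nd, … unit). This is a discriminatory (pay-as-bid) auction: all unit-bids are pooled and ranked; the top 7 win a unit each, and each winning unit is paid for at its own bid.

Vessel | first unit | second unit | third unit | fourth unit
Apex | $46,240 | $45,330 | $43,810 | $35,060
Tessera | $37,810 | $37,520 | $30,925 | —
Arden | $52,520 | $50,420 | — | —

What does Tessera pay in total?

Tessera pays $75,330

All unit-bids, highest first — top 7: 52,520 (Arden-1), 50,420 (Arden-2), 46,240 (Apex-1), 45,330 (Apex-2), 43,810 (Apex-3), 37,810 (Tessera-1), 37,520 (Tessera-2)
Next rejected bid: $35,060 (not a price — pay-as-bid).
Tessera's winning unit-bids: 37,810 + 37,520 = $75,330.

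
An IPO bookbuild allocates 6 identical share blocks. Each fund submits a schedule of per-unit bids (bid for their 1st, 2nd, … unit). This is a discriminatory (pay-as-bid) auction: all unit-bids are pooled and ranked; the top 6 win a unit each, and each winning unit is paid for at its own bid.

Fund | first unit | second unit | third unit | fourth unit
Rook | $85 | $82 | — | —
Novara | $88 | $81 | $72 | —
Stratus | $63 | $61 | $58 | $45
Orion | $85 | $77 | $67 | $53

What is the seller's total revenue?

Total revenue: $498

Pooled unit-bids ranked (top 6): 88 (Novara-1), 85 (Rook-1), 85 (Orion-1), 82 (Rook-2), 81 (Novara-2), 77 (Orion-2)
Next rejected bid: $72 (not a price — pay-as-bid).
Each winning unit pays its own bid.
Revenue = 88 + 85 + 85 + 82 + 81 + 77 = $498.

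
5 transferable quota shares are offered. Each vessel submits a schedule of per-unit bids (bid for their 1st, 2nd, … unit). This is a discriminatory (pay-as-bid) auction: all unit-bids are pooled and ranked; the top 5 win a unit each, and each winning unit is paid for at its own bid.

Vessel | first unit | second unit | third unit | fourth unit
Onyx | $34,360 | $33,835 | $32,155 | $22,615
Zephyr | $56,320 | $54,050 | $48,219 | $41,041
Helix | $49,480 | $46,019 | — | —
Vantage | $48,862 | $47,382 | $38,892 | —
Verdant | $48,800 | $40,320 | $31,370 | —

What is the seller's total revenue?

Total revenue: $257,512

Merging the schedules and taking the best 5: 56,320 (Zephyr-1), 54,050 (Zephyr-2), 49,480 (Helix-1), 48,862 (Vantage-1), 48,800 (Verdant-1)
Next rejected bid: $48,219 (not a price — pay-as-bid).
Each winning unit pays its own bid.
Revenue = 56,320 + 54,050 + 49,480 + 48,862 + 48,800 = $257,512.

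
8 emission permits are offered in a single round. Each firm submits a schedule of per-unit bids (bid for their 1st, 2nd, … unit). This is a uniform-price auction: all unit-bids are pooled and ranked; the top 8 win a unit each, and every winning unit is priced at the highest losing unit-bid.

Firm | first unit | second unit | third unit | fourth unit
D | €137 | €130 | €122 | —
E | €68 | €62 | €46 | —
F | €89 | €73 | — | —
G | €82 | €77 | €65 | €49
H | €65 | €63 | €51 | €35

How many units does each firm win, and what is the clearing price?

D 3, E 1, F 2, G 2; clearing price €65

Pooled unit-bids ranked (top 8): 137 (D-1), 130 (D-2), 122 (D-3), 89 (F-1), 82 (G-1), 77 (G-2), 73 (F-2), 68 (E-1)
Highest rejected unit-bid = €65.
Allocation: D 3, E 1, F 2, G 2.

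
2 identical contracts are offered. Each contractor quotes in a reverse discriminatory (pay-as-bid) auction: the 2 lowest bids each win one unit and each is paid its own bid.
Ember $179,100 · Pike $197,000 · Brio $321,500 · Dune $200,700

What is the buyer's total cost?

Ordering the bids: 179,100 (Ember), 197,000 (Pike), 200,700 (Dune), 321,500 (Brio)
Winners (2 units): Ember, Pike.
Total cost = 179,100 + 197,000 = $376,100.

Total cost: $376,100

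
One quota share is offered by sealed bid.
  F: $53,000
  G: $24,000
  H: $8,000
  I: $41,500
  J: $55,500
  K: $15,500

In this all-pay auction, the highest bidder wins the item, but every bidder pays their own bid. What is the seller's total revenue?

Total revenue: $197,500

Sorting bids: 55,500 (J) > 53,000 (F) > 41,500 (I) > 24,000 (G) > 15,500 (K) > 8,000 (H)
Every bidder forfeits their bid regardless of winning.
Revenue = 53,000 + 24,000 + 8,000 + 41,500 + 55,500 + 15,500 = $197,500.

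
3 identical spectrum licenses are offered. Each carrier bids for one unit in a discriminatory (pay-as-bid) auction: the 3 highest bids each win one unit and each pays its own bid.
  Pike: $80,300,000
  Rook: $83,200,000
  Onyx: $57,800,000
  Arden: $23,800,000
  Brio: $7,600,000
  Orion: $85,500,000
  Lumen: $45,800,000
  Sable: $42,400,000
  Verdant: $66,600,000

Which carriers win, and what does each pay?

Bids ranked high→low: 85,500,000 (Orion), 83,200,000 (Rook), 80,300,000 (Pike), 66,600,000 (Verdant), 57,800,000 (Onyx), …
Top 3: Orion, Rook, Pike.
Each winner pays its own bid: Orion $85,500,000, Rook $83,200,000, Pike $80,300,000.

Orion $85,500,000, Rook $83,200,000, Pike $80,300,000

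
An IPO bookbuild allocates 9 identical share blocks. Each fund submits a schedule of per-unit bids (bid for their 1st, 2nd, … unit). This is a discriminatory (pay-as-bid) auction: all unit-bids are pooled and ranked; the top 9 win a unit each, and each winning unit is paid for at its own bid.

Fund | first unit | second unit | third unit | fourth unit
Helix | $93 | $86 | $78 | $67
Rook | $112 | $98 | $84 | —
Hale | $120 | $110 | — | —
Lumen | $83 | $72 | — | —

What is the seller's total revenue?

Total revenue: $864

Pooled unit-bids ranked (top 9): 120 (Hale-1), 112 (Rook-1), 110 (Hale-2), 98 (Rook-2), 93 (Helix-1), 86 (Helix-2), 84 (Rook-3), 83 (Lumen-1), 78 (Helix-3)
Next rejected bid: $72 (not a price — pay-as-bid).
Each winning unit pays its own bid.
Revenue = 120 + 112 + 110 + 98 + 93 + 86 + 84 + 83 + 78 = $864.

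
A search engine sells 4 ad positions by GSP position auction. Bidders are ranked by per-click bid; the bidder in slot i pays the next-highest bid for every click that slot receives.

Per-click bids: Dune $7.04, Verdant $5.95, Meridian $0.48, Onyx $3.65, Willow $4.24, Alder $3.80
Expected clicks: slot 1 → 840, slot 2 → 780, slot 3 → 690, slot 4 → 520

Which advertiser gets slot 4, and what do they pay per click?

Ranked by bid: $7.04 (Dune) > $5.95 (Verdant) > $4.24 (Willow) > $3.80 (Alder) > $3.65 (Onyx) > …
Slot 4 goes to the fourth-ranked bidder, Alder, who pays the next bid down: $3.65/click.

Alder; $3.65 per click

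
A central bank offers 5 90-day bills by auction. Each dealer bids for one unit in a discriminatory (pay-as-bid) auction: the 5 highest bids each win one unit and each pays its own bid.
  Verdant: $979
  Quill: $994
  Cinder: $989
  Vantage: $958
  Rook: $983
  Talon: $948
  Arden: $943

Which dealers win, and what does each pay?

Sorting: 994 (Quill), 989 (Cinder), 983 (Rook), 979 (Verdant), 958 (Vantage), 948 (Talon), 943 (Arden)
Winners (5 units): Quill, Cinder, Rook, Verdant, Vantage.
Each winner pays its own bid: Quill $994, Cinder $989, Rook $983, Verdant $979, Vantage $958.

Quill $994, Cinder $989, Rook $983, Verdant $979, Vantage $958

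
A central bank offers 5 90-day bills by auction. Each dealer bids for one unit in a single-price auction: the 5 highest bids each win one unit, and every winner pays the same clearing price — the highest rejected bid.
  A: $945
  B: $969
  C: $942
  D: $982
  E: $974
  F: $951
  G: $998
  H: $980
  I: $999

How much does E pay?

Sorting: 999 (I), 998 (G), 982 (D), 980 (H), 974 (E), 969 (B), 951 (F), …
Winners (5 units): I, G, D, H, E.
First losing bid is B's $969, which sets the uniform price.
E wins → pays $969.

E pays $969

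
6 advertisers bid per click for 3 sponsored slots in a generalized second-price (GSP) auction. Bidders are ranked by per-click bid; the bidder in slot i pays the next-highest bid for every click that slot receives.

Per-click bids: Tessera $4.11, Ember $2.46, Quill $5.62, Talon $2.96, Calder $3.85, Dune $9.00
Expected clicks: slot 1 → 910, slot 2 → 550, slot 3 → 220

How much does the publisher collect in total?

Total revenue: $8221.70

Ranked by bid: $9.00 (Dune) > $5.62 (Quill) > $4.11 (Tessera) > $3.85 (Calder) > …
Slot 1: Dune pays $5.62 × 910 = $5114.20
Slot 2: Quill pays $4.11 × 550 = $2260.50
Slot 3: Tessera pays $3.85 × 220 = $847.00
Total = $8221.70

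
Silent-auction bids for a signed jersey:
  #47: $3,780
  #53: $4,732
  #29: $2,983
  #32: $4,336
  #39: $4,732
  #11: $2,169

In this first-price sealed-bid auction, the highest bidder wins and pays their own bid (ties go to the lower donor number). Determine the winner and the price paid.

#39 pays $4,732

Bids in order: 4,732 (#39) > 4,732 (#53) > 4,336 (#32) > 3,780 (#47) > 2,983 (#29) > 2,169 (#11)
Tie at $4,732 → #39 wins by tie-break.
#39 has the highest bid and pays exactly that: $4,732.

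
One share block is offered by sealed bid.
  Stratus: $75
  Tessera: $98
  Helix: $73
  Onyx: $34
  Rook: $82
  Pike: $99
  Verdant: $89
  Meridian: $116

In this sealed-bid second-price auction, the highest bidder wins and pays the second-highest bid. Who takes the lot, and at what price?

Rule: the highest bidder wins and pays the second-highest bid.
Sorting bids: 116 (Meridian) > 99 (Pike) > 98 (Tessera) > 89 (Verdant) > 82 (Rook) > 75 (Stratus) > …
Second-price: Meridian pays Pike's bid of $99.

Meridian pays $99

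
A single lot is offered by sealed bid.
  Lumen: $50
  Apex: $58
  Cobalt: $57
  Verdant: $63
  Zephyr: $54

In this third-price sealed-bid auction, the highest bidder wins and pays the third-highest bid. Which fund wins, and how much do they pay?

Verdant pays $57

Third-price sealed-bid auction: the highest bidder wins and pays the third-highest bid.
Sorting bids: 63 (Verdant) > 58 (Apex) > 57 (Cobalt) > 54 (Zephyr) > 50 (Lumen)
Verdant wins; payment is bid #3 in the ranking = $57.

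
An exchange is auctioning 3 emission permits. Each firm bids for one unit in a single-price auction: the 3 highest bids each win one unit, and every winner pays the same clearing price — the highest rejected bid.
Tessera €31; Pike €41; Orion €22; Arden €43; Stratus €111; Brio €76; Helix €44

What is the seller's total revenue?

Total revenue: €129

Ordering the bids: 111 (Stratus), 76 (Brio), 44 (Helix), 43 (Arden), 41 (Pike), …
Top 3: Stratus, Brio, Helix.
Highest unsuccessful bid: €43 → clearing price.
Total revenue = 3 × €43 = €129.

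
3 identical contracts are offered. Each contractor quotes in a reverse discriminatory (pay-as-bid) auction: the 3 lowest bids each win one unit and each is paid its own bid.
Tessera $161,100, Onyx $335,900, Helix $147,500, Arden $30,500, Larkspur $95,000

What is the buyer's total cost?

Ordering the bids: 30,500 (Arden), 95,000 (Larkspur), 147,500 (Helix), 161,100 (Tessera), 335,900 (Onyx)
Winners (3 units): Arden, Larkspur, Helix.
Total cost = 30,500 + 95,000 + 147,500 = $273,000.

Total cost: $273,000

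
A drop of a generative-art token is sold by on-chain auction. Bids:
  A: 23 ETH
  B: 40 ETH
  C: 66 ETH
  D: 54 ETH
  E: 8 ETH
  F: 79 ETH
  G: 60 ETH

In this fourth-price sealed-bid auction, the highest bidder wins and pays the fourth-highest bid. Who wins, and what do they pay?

F pays 54 ETH

Rule: the highest bidder wins and pays the fourth-highest bid.
Sorting bids: 79 (F) > 66 (C) > 60 (G) > 54 (D) > 40 (B) > 23 (A) > …
F is highest; pays the fourth-highest bid, 54 ETH.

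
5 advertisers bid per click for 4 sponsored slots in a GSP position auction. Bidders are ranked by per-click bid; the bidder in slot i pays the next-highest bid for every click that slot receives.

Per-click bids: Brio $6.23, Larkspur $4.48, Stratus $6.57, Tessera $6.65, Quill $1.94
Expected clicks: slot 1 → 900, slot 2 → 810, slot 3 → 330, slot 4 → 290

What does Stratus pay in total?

Per-click bids in order: $6.65 (Tessera) > $6.57 (Stratus) > $6.23 (Brio) > $4.48 (Larkspur) > $1.94 (Quill)
Stratus holds slot 2 → pays next bid $6.23 × 810 clicks = $5046.30.

Stratus pays $5046.30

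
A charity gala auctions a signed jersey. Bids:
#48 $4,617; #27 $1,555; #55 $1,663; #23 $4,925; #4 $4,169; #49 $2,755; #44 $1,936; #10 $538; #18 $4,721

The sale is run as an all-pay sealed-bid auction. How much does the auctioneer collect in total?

Total revenue: $26,879

Bids ranked: 4,925 (#23) > 4,721 (#18) > 4,617 (#48) > 4,169 (#4) > 2,755 (#49) > 1,936 (#44) > …
Every bidder forfeits their bid regardless of winning.
Revenue = 4,617 + 1,555 + 1,663 + 4,925 + 4,169 + 2,755 + 1,936 + 538 + 4,721 = $26,879.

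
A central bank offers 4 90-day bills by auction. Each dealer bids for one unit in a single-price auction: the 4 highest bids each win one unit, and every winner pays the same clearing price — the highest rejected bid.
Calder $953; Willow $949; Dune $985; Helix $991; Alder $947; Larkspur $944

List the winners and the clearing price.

Ordering the bids: 991 (Helix), 985 (Dune), 953 (Calder), 949 (Willow), 947 (Alder), 944 (Larkspur)
The 4 highest are Helix, Dune, Calder, Willow.
Clearing price = highest rejected bid = $947.

Helix, Dune, Calder, Willow; each pays $947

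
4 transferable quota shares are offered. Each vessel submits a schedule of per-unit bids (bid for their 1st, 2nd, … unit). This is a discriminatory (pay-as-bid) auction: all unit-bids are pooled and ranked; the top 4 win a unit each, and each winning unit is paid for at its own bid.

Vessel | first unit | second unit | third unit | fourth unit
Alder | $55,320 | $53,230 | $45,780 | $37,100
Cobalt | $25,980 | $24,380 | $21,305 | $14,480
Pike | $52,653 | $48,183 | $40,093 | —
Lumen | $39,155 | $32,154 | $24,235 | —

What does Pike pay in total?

Merging the schedules and taking the best 4: 55,320 (Alder-1), 53,230 (Alder-2), 52,653 (Pike-1), 48,183 (Pike-2)
Next rejected bid: $45,780 (not a price — pay-as-bid).
Pike's winning unit-bids: 52,653 + 48,183 = $100,836.

Pike pays $100,836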